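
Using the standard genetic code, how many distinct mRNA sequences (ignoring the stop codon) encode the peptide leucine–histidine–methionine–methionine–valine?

Leu: 6 codons.
His: 2 codons.
Met: 1 codon.
Met: 1 codon.
Val: 4 codons.
6 × 2 × 1 × 1 × 4 = 48.

48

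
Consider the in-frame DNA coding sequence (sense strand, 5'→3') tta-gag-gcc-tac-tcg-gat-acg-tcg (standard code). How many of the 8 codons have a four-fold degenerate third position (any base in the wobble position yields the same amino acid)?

Codon 1 TTA (Leu): third position 2-fold.
Codon 2 GAG (Glu): third position 2-fold.
Codon 3 GCC (Ala): third position 4-fold.
Codon 4 TAC (Tyr): third position 2-fold.
Codon 5 TCG (Ser): third position 4-fold.
Codon 6 GAT (Asp): third position 2-fold.
Codon 7 ACG (Thr): third position 4-fold.
Codon 8 TCG (Ser): third position 4-fold.
Four-fold degenerate third positions: 4.

4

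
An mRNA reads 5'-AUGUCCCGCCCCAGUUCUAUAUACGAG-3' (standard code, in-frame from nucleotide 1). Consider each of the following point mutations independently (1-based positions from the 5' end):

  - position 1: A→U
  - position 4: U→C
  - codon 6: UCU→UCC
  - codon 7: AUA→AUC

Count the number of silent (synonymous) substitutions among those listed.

2

Codon 1: AUG (Met) → UUG (Leu) — missense.
Codon 2: UCC (Ser) → CCC (Pro) — missense.
Codon 6: UCU (Ser) → UCC (Ser) — synonymous.
Codon 7: AUA (Ile) → AUC (Ile) — synonymous.
Synonymous: 2 of 4.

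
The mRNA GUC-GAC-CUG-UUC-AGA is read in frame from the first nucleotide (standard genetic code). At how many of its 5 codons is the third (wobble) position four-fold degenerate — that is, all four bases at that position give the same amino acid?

Codon 1 GUC (Val): third position 4-fold.
Codon 2 GAC (Asp): third position 2-fold.
Codon 3 CUG (Leu): third position 4-fold.
Codon 4 UUC (Phe): third position 2-fold.
Codon 5 AGA (Arg): third position 2-fold.
Four-fold degenerate third positions: 2.

2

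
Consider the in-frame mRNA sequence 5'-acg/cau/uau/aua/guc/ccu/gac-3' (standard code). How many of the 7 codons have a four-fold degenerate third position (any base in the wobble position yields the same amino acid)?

Codon 1 ACG (Thr): third position 4-fold.
Codon 2 CAU (His): third position 2-fold.
Codon 3 UAU (Tyr): third position 2-fold.
Codon 4 AUA (Ile): third position 3-fold.
Codon 5 GUC (Val): third position 4-fold.
Codon 6 CCU (Pro): third position 4-fold.
Codon 7 GAC (Asp): third position 2-fold.
Four-fold degenerate third positions: 3.

3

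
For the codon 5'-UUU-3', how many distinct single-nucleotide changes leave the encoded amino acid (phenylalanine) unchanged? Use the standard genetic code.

Position 1: none → 0 synonymous.
Position 2: none → 0 synonymous.
Position 3: UUC → 1 synonymous.
Total: 0 + 0 + 1 = 1.

1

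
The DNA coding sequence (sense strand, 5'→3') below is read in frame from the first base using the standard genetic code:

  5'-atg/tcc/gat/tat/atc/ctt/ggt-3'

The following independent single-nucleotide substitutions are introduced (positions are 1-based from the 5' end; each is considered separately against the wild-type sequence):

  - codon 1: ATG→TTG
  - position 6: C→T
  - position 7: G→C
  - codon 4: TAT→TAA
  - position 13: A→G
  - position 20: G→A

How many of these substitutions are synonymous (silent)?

Codon 1: ATG (Met) → TTG (Leu) — missense.
Codon 2: TCC (Ser) → TCT (Ser) — synonymous.
Codon 3: GAT (Asp) → CAT (His) — missense.
Codon 4: TAT (Tyr) → TAA (Stop) — nonsense.
Codon 5: ATC (Ile) → GTC (Val) — missense.
Codon 7: GGT (Gly) → GAT (Asp) — missense.
Synonymous: 1 of 6.

1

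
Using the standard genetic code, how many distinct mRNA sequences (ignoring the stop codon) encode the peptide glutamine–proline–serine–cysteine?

96

Gln: 2 codons.
Pro: 4 codons.
Ser: 6 codons.
Cys: 2 codons.
2 × 4 × 6 × 2 = 96.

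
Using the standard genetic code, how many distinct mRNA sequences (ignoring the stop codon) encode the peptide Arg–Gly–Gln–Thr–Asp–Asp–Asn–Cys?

Arg: 6 codons.
Gly: 4 codons.
Gln: 2 codons.
Thr: 4 codons.
Asp: 2 codons.
Asp: 2 codons.
Asn: 2 codons.
Cys: 2 codons.
6 × 4 × 2 × 4 × 2 × 2 × 2 × 2 = 3072.

3072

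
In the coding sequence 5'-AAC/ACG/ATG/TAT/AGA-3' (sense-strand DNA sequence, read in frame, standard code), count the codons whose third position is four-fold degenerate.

1

Codon 1 AAC (Asn): third position 2-fold.
Codon 2 ACG (Thr): third position 4-fold.
Codon 3 ATG (Met): third position 1-fold.
Codon 4 TAT (Tyr): third position 2-fold.
Codon 5 AGA (Arg): third position 2-fold.
Four-fold degenerate third positions: 1.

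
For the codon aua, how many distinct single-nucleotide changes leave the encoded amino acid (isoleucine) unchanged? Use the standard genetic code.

Position 1: none → 0 synonymous.
Position 2: none → 0 synonymous.
Position 3: AUU, AUC → 2 synonymous.
Total: 0 + 0 + 2 = 2.

2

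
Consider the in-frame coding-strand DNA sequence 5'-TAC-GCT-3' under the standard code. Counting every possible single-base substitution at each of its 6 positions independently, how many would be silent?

4

Codon 1 (TAC, Tyr): 1 synonymous substitution.
Codon 2 (GCT, Ala): 3 synonymous substitutions.
Total: 1 + 3 = 4.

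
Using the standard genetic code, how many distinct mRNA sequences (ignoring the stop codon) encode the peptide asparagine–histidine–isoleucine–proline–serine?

288

Asn: 2 codons.
His: 2 codons.
Ile: 3 codons.
Pro: 4 codons.
Ser: 6 codons.
2 × 2 × 3 × 4 × 6 = 288.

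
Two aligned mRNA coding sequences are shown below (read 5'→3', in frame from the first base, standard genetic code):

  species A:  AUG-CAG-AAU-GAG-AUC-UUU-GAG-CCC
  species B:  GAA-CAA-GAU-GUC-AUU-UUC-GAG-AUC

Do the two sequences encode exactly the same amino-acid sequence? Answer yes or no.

no

Codon 1: AUG Met / GAA Glu — nonsynonymous.
Codon 2: CAG Gln / CAA Gln — synonymous.
Codon 3: AAU Asn / GAU Asp — nonsynonymous.
Codon 4: GAG Glu / GUC Val — nonsynonymous.
Codon 5: AUC Ile / AUU Ile — synonymous.
Codon 6: UUU Phe / UUC Phe — synonymous.
Codon 7: GAG Glu / GAG Glu — identical.
Codon 8: CCC Pro / AUC Ile — nonsynonymous.
Nonsynonymous differences: 4 → different protein.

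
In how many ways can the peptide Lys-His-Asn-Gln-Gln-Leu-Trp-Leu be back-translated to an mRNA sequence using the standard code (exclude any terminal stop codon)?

Lys: 2 codons.
His: 2 codons.
Asn: 2 codons.
Gln: 2 codons.
Gln: 2 codons.
Leu: 6 codons.
Trp: 1 codon.
Leu: 6 codons.
2 × 2 × 2 × 2 × 2 × 6 × 1 × 6 = 1152.

1152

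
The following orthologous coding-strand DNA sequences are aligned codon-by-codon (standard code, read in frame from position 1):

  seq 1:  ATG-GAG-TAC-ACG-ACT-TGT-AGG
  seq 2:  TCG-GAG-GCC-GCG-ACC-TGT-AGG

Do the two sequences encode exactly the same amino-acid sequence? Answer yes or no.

Codon 1: ATG Met / TCG Ser — nonsynonymous.
Codon 2: GAG Glu / GAG Glu — identical.
Codon 3: TAC Tyr / GCC Ala — nonsynonymous.
Codon 4: ACG Thr / GCG Ala — nonsynonymous.
Codon 5: ACT Thr / ACC Thr — synonymous.
Codon 6: TGT Cys / TGT Cys — identical.
Codon 7: AGG Arg / AGG Arg — identical.
Nonsynonymous differences: 3 → different protein.

no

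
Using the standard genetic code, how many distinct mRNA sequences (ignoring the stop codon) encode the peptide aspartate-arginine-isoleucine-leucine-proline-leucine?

5184

Asp: 2 codons.
Arg: 6 codons.
Ile: 3 codons.
Leu: 6 codons.
Pro: 4 codons.
Leu: 6 codons.
2 × 6 × 3 × 6 × 4 × 6 = 5184.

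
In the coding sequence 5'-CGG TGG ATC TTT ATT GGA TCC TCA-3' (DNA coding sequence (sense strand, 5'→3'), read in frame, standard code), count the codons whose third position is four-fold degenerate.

4

Codon 1 CGG (Arg): third position 4-fold.
Codon 2 TGG (Trp): third position 1-fold.
Codon 3 ATC (Ile): third position 3-fold.
Codon 4 TTT (Phe): third position 2-fold.
Codon 5 ATT (Ile): third position 3-fold.
Codon 6 GGA (Gly): third position 4-fold.
Codon 7 TCC (Ser): third position 4-fold.
Codon 8 TCA (Ser): third position 4-fold.
Four-fold degenerate third positions: 4.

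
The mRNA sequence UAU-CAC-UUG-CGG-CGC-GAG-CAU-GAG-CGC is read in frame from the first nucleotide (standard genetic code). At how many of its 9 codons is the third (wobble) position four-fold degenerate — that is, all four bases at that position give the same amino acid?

Codon 1 UAU (Tyr): third position 2-fold.
Codon 2 CAC (His): third position 2-fold.
Codon 3 UUG (Leu): third position 2-fold.
Codon 4 CGG (Arg): third position 4-fold.
Codon 5 CGC (Arg): third position 4-fold.
Codon 6 GAG (Glu): third position 2-fold.
Codon 7 CAU (His): third position 2-fold.
Codon 8 GAG (Glu): third position 2-fold.
Codon 9 CGC (Arg): third position 4-fold.
Four-fold degenerate third positions: 3.

3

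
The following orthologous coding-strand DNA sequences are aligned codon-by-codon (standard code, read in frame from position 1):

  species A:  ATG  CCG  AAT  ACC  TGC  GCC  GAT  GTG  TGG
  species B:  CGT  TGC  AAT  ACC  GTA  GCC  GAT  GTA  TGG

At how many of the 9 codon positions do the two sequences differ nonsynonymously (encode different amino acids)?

Codon 1: ATG Met / CGT Arg — nonsynonymous.
Codon 2: CCG Pro / TGC Cys — nonsynonymous.
Codon 3: AAT Asn / AAT Asn — identical.
Codon 4: ACC Thr / ACC Thr — identical.
Codon 5: TGC Cys / GTA Val — nonsynonymous.
Codon 6: GCC Ala / GCC Ala — identical.
Codon 7: GAT Asp / GAT Asp — identical.
Codon 8: GTG Val / GTA Val — synonymous.
Codon 9: TGG Trp / TGG Trp — identical.
Nonsynonymous differences: 3.

3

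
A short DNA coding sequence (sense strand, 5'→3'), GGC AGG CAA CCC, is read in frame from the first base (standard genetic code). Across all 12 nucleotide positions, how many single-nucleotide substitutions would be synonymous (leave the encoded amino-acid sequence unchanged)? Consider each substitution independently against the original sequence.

Codon 1 (GGC, Gly): 3 synonymous substitutions.
Codon 2 (AGG, Arg): 2 synonymous substitutions.
Codon 3 (CAA, Gln): 1 synonymous substitution.
Codon 4 (CCC, Pro): 3 synonymous substitutions.
Total: 3 + 2 + 1 + 3 = 9.

9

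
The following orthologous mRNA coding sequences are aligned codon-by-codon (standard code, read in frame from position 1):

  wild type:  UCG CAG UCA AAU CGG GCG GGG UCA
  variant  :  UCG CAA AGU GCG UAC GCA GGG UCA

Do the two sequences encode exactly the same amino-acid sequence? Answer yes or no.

Codon 1: UCG Ser / UCG Ser — identical.
Codon 2: CAG Gln / CAA Gln — synonymous.
Codon 3: UCA Ser / AGU Ser — synonymous.
Codon 4: AAU Asn / GCG Ala — nonsynonymous.
Codon 5: CGG Arg / UAC Tyr — nonsynonymous.
Codon 6: GCG Ala / GCA Ala — synonymous.
Codon 7: GGG Gly / GGG Gly — identical.
Codon 8: UCA Ser / UCA Ser — identical.
Nonsynonymous differences: 2 → different protein.

no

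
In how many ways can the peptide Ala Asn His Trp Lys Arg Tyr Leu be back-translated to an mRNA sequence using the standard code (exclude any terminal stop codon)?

2304

Ala: 4 codons.
Asn: 2 codons.
His: 2 codons.
Trp: 1 codon.
Lys: 2 codons.
Arg: 6 codons.
Tyr: 2 codons.
Leu: 6 codons.
4 × 2 × 2 × 1 × 2 × 6 × 2 × 6 = 2304.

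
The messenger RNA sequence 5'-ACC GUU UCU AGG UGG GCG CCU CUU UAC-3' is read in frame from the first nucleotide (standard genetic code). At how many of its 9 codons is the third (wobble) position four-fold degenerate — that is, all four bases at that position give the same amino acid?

6

Codon 1 ACC (Thr): third position 4-fold.
Codon 2 GUU (Val): third position 4-fold.
Codon 3 UCU (Ser): third position 4-fold.
Codon 4 AGG (Arg): third position 2-fold.
Codon 5 UGG (Trp): third position 1-fold.
Codon 6 GCG (Ala): third position 4-fold.
Codon 7 CCU (Pro): third position 4-fold.
Codon 8 CUU (Leu): third position 4-fold.
Codon 9 UAC (Tyr): third position 2-fold.
Four-fold degenerate third positions: 6.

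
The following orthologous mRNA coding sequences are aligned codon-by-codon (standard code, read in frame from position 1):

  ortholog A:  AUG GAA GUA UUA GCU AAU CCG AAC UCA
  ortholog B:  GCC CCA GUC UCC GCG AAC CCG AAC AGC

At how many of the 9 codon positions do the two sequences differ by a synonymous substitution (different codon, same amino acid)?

Codon 1: AUG Met / GCC Ala — nonsynonymous.
Codon 2: GAA Glu / CCA Pro — nonsynonymous.
Codon 3: GUA Val / GUC Val — synonymous.
Codon 4: UUA Leu / UCC Ser — nonsynonymous.
Codon 5: GCU Ala / GCG Ala — synonymous.
Codon 6: AAU Asn / AAC Asn — synonymous.
Codon 7: CCG Pro / CCG Pro — identical.
Codon 8: AAC Asn / AAC Asn — identical.
Codon 9: UCA Ser / AGC Ser — synonymous.
Synonymous differences: 4.

4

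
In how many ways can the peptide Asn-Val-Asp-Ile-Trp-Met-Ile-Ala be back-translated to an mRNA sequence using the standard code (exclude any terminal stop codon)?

576

Asn: 2 codons.
Val: 4 codons.
Asp: 2 codons.
Ile: 3 codons.
Trp: 1 codon.
Met: 1 codon.
Ile: 3 codons.
Ala: 4 codons.
2 × 4 × 2 × 3 × 1 × 1 × 3 × 4 = 576.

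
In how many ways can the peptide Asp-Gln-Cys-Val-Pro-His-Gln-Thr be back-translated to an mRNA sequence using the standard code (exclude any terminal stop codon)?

2048

Asp: 2 codons.
Gln: 2 codons.
Cys: 2 codons.
Val: 4 codons.
Pro: 4 codons.
His: 2 codons.
Gln: 2 codons.
Thr: 4 codons.
2 × 2 × 2 × 4 × 4 × 2 × 2 × 4 = 2048.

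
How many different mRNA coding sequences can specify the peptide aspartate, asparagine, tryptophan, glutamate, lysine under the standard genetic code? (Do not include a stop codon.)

Asp: 2 codons.
Asn: 2 codons.
Trp: 1 codon.
Glu: 2 codons.
Lys: 2 codons.
2 × 2 × 1 × 2 × 2 = 16.

16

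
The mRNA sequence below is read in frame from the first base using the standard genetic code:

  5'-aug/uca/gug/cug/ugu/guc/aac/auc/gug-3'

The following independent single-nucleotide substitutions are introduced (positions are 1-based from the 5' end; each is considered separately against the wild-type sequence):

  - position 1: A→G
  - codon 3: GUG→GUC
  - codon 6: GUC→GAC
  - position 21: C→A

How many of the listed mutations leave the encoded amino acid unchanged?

Codon 1: AUG (Met) → GUG (Val) — missense.
Codon 3: GUG (Val) → GUC (Val) — synonymous.
Codon 6: GUC (Val) → GAC (Asp) — missense.
Codon 7: AAC (Asn) → AAA (Lys) — missense.
Synonymous: 1 of 4.

1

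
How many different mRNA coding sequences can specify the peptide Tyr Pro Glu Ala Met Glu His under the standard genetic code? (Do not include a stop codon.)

Tyr: 2 codons.
Pro: 4 codons.
Glu: 2 codons.
Ala: 4 codons.
Met: 1 codon.
Glu: 2 codons.
His: 2 codons.
2 × 4 × 2 × 4 × 1 × 2 × 2 = 256.

256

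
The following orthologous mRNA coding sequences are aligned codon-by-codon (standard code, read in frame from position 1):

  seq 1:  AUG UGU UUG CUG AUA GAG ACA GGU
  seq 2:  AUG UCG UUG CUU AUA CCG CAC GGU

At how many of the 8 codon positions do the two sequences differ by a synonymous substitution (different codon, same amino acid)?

1

Codon 1: AUG Met / AUG Met — identical.
Codon 2: UGU Cys / UCG Ser — nonsynonymous.
Codon 3: UUG Leu / UUG Leu — identical.
Codon 4: CUG Leu / CUU Leu — synonymous.
Codon 5: AUA Ile / AUA Ile — identical.
Codon 6: GAG Glu / CCG Pro — nonsynonymous.
Codon 7: ACA Thr / CAC His — nonsynonymous.
Codon 8: GGU Gly / GGU Gly — identical.
Synonymous differences: 1.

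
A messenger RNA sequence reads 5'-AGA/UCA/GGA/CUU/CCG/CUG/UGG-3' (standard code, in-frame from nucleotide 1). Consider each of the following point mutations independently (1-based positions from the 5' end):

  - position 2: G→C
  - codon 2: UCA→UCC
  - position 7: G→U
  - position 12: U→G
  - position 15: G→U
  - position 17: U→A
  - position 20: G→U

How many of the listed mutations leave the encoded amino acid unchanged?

3

Codon 1: AGA (Arg) → ACA (Thr) — missense.
Codon 2: UCA (Ser) → UCC (Ser) — synonymous.
Codon 3: GGA (Gly) → UGA (Stop) — nonsense.
Codon 4: CUU (Leu) → CUG (Leu) — synonymous.
Codon 5: CCG (Pro) → CCU (Pro) — synonymous.
Codon 6: CUG (Leu) → CAG (Gln) — missense.
Codon 7: UGG (Trp) → UUG (Leu) — missense.
Synonymous: 3 of 7.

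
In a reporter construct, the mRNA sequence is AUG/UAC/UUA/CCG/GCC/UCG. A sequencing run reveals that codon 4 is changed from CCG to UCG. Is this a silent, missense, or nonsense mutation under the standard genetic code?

missense

Position 10 falls in codon 4: CCG → Pro.
After the substitution the codon is UCG → Ser.
Pro ≠ Ser, so this is a missense mutation.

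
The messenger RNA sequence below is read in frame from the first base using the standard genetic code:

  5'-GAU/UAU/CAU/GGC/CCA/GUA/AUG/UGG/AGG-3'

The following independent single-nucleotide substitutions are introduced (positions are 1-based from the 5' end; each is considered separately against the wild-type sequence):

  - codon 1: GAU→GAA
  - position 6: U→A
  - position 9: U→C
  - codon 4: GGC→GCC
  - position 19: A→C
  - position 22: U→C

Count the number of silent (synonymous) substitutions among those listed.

Codon 1: GAU (Asp) → GAA (Glu) — missense.
Codon 2: UAU (Tyr) → UAA (Stop) — nonsense.
Codon 3: CAU (His) → CAC (His) — synonymous.
Codon 4: GGC (Gly) → GCC (Ala) — missense.
Codon 7: AUG (Met) → CUG (Leu) — missense.
Codon 8: UGG (Trp) → CGG (Arg) — missense.
Synonymous: 1 of 6.

1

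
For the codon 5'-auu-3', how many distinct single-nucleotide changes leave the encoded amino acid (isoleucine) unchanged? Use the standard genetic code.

Position 1: none → 0 synonymous.
Position 2: none → 0 synonymous.
Position 3: AUC, AUA → 2 synonymous.
Total: 0 + 0 + 2 = 2.

2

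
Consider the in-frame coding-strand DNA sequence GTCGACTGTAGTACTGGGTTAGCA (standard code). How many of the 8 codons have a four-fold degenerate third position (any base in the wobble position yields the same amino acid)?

Codon 1 GTC (Val): third position 4-fold.
Codon 2 GAC (Asp): third position 2-fold.
Codon 3 TGT (Cys): third position 2-fold.
Codon 4 AGT (Ser): third position 2-fold.
Codon 5 ACT (Thr): third position 4-fold.
Codon 6 GGG (Gly): third position 4-fold.
Codon 7 TTA (Leu): third position 2-fold.
Codon 8 GCA (Ala): third position 4-fold.
Four-fold degenerate third positions: 4.

4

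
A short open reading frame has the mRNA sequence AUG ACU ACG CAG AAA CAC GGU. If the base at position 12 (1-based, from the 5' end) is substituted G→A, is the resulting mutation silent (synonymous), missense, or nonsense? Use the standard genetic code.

Position 12 falls in codon 4: CAG → Gln.
After the substitution the codon is CAA → Gln.
Both encode Gln, so the change is synonymous.

silent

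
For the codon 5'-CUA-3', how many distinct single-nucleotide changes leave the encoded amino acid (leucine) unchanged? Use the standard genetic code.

Position 1: UUA → 1 synonymous.
Position 2: none → 0 synonymous.
Position 3: CUU, CUC, CUG → 3 synonymous.
Total: 1 + 0 + 3 = 4.

4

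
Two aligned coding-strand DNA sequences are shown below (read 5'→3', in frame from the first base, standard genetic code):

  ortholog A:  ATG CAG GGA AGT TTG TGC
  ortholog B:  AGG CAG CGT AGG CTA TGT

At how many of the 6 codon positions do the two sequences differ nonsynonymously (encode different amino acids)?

Codon 1: ATG Met / AGG Arg — nonsynonymous.
Codon 2: CAG Gln / CAG Gln — identical.
Codon 3: GGA Gly / CGT Arg — nonsynonymous.
Codon 4: AGT Ser / AGG Arg — nonsynonymous.
Codon 5: TTG Leu / CTA Leu — synonymous.
Codon 6: TGC Cys / TGT Cys — synonymous.
Nonsynonymous differences: 3.

3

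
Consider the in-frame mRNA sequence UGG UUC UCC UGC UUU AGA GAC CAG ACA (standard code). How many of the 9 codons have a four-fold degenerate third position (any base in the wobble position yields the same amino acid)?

2

Codon 1 UGG (Trp): third position 1-fold.
Codon 2 UUC (Phe): third position 2-fold.
Codon 3 UCC (Ser): third position 4-fold.
Codon 4 UGC (Cys): third position 2-fold.
Codon 5 UUU (Phe): third position 2-fold.
Codon 6 AGA (Arg): third position 2-fold.
Codon 7 GAC (Asp): third position 2-fold.
Codon 8 CAG (Gln): third position 2-fold.
Codon 9 ACA (Thr): third position 4-fold.
Four-fold degenerate third positions: 2.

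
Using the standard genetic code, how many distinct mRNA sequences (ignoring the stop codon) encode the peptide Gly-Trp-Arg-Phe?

Gly: 4 codons.
Trp: 1 codon.
Arg: 6 codons.
Phe: 2 codons.
4 × 1 × 6 × 2 = 48.

48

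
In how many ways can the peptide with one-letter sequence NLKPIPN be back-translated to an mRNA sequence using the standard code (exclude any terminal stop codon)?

2304

Asn: 2 codons.
Leu: 6 codons.
Lys: 2 codons.
Pro: 4 codons.
Ile: 3 codons.
Pro: 4 codons.
Asn: 2 codons.
2 × 6 × 2 × 4 × 3 × 4 × 2 = 2304.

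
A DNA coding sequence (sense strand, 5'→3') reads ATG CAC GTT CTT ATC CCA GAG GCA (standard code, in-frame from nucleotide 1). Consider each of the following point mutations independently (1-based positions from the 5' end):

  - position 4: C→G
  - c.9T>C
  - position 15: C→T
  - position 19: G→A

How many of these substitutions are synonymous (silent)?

2

Codon 2: CAC (His) → GAC (Asp) — missense.
Codon 3: GTT (Val) → GTC (Val) — synonymous.
Codon 5: ATC (Ile) → ATT (Ile) — synonymous.
Codon 7: GAG (Glu) → AAG (Lys) — missense.
Synonymous: 2 of 4.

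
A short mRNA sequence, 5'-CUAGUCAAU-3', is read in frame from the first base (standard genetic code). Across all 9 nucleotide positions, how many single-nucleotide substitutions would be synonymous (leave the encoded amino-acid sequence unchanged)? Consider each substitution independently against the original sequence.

Codon 1 (CUA, Leu): 4 synonymous substitutions.
Codon 2 (GUC, Val): 3 synonymous substitutions.
Codon 3 (AAU, Asn): 1 synonymous substitution.
Total: 4 + 3 + 1 = 8.

8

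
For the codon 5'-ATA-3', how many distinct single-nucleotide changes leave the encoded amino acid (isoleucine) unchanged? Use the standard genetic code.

2

Position 1: none → 0 synonymous.
Position 2: none → 0 synonymous.
Position 3: ATT, ATC → 2 synonymous.
Total: 0 + 0 + 2 = 2.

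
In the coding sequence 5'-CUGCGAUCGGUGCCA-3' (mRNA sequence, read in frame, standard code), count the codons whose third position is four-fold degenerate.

Codon 1 CUG (Leu): third position 4-fold.
Codon 2 CGA (Arg): third position 4-fold.
Codon 3 UCG (Ser): third position 4-fold.
Codon 4 GUG (Val): third position 4-fold.
Codon 5 CCA (Pro): third position 4-fold.
Four-fold degenerate third positions: 5.

5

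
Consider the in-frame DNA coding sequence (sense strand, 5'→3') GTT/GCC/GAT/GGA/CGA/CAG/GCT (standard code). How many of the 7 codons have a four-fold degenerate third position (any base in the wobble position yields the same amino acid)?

5

Codon 1 GTT (Val): third position 4-fold.
Codon 2 GCC (Ala): third position 4-fold.
Codon 3 GAT (Asp): third position 2-fold.
Codon 4 GGA (Gly): third position 4-fold.
Codon 5 CGA (Arg): third position 4-fold.
Codon 6 CAG (Gln): third position 2-fold.
Codon 7 GCT (Ala): third position 4-fold.
Four-fold degenerate third positions: 5.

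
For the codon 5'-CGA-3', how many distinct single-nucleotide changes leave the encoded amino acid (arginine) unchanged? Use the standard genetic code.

Position 1: AGA → 1 synonymous.
Position 2: none → 0 synonymous.
Position 3: CGU, CGC, CGG → 3 synonymous.
Total: 1 + 0 + 3 = 4.

4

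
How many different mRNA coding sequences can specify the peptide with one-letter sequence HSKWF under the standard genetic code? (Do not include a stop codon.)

48

His: 2 codons.
Ser: 6 codons.
Lys: 2 codons.
Trp: 1 codon.
Phe: 2 codons.
2 × 6 × 2 × 1 × 2 = 48.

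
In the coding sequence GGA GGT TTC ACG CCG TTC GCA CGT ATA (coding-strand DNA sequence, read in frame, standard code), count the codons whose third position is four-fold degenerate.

6

Codon 1 GGA (Gly): third position 4-fold.
Codon 2 GGT (Gly): third position 4-fold.
Codon 3 TTC (Phe): third position 2-fold.
Codon 4 ACG (Thr): third position 4-fold.
Codon 5 CCG (Pro): third position 4-fold.
Codon 6 TTC (Phe): third position 2-fold.
Codon 7 GCA (Ala): third position 4-fold.
Codon 8 CGT (Arg): third position 4-fold.
Codon 9 ATA (Ile): third position 3-fold.
Four-fold degenerate third positions: 6.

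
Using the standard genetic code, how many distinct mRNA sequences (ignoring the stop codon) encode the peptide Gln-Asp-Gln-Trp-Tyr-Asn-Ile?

Gln: 2 codons.
Asp: 2 codons.
Gln: 2 codons.
Trp: 1 codon.
Tyr: 2 codons.
Asn: 2 codons.
Ile: 3 codons.
2 × 2 × 2 × 1 × 2 × 2 × 3 = 96.

96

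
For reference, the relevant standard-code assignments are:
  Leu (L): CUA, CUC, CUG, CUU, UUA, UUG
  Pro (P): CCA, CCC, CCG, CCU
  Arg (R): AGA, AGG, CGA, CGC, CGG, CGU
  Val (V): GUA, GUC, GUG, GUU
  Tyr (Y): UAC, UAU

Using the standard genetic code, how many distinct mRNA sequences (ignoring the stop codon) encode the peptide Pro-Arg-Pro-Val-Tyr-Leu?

4608

Pro: 4 codons.
Arg: 6 codons.
Pro: 4 codons.
Val: 4 codons.
Tyr: 2 codons.
Leu: 6 codons.
4 × 6 × 4 × 4 × 2 × 6 = 4608.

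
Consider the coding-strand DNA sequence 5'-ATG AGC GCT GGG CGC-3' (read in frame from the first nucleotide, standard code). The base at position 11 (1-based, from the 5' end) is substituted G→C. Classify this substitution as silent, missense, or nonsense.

Position 11 falls in codon 4: GGG → Gly.
After the substitution the codon is GCG → Ala.
Gly ≠ Ala, so this is a missense mutation.

missense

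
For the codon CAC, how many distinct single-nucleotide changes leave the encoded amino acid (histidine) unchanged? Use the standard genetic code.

1

Position 1: none → 0 synonymous.
Position 2: none → 0 synonymous.
Position 3: CAU → 1 synonymous.
Total: 0 + 0 + 1 = 1.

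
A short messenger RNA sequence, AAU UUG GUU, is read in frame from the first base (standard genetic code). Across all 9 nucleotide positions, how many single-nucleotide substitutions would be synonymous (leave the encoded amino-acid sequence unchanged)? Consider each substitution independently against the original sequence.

6

Codon 1 (AAU, Asn): 1 synonymous substitution.
Codon 2 (UUG, Leu): 2 synonymous substitutions.
Codon 3 (GUU, Val): 3 synonymous substitutions.
Total: 1 + 2 + 3 = 6.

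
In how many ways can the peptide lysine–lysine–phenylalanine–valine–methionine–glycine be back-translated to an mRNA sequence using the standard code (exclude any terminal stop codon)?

128

Lys: 2 codons.
Lys: 2 codons.
Phe: 2 codons.
Val: 4 codons.
Met: 1 codon.
Gly: 4 codons.
2 × 2 × 2 × 4 × 1 × 4 = 128.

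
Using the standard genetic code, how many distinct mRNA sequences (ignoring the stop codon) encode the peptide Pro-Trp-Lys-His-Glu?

32

Pro: 4 codons.
Trp: 1 codon.
Lys: 2 codons.
His: 2 codons.
Glu: 2 codons.
4 × 1 × 2 × 2 × 2 = 32.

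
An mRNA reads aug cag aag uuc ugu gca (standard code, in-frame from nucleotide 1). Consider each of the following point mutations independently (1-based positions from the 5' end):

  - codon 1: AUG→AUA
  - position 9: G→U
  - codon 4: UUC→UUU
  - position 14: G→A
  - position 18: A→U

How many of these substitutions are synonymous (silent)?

Codon 1: AUG (Met) → AUA (Ile) — missense.
Codon 3: AAG (Lys) → AAU (Asn) — missense.
Codon 4: UUC (Phe) → UUU (Phe) — synonymous.
Codon 5: UGU (Cys) → UAU (Tyr) — missense.
Codon 6: GCA (Ala) → GCU (Ala) — synonymous.
Synonymous: 2 of 5.

2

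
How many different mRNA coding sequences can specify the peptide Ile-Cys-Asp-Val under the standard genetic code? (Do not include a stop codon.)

48

Ile: 3 codons.
Cys: 2 codons.
Asp: 2 codons.
Val: 4 codons.
3 × 2 × 2 × 4 = 48.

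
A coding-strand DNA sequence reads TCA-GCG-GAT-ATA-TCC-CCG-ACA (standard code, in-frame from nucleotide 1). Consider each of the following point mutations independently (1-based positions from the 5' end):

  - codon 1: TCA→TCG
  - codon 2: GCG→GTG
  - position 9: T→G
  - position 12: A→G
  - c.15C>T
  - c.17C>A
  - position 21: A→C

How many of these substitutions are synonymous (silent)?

3

Codon 1: TCA (Ser) → TCG (Ser) — synonymous.
Codon 2: GCG (Ala) → GTG (Val) — missense.
Codon 3: GAT (Asp) → GAG (Glu) — missense.
Codon 4: ATA (Ile) → ATG (Met) — missense.
Codon 5: TCC (Ser) → TCT (Ser) — synonymous.
Codon 6: CCG (Pro) → CAG (Gln) — missense.
Codon 7: ACA (Thr) → ACC (Thr) — synonymous.
Synonymous: 3 of 7.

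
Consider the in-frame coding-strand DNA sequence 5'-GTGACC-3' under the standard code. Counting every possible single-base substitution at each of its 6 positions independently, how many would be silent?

6

Codon 1 (GTG, Val): 3 synonymous substitutions.
Codon 2 (ACC, Thr): 3 synonymous substitutions.
Total: 3 + 3 = 6.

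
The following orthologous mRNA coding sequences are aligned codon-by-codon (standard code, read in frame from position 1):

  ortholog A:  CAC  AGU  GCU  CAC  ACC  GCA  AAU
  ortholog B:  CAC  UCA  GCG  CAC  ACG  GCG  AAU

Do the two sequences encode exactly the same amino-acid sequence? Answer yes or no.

Codon 1: CAC His / CAC His — identical.
Codon 2: AGU Ser / UCA Ser — synonymous.
Codon 3: GCU Ala / GCG Ala — synonymous.
Codon 4: CAC His / CAC His — identical.
Codon 5: ACC Thr / ACG Thr — synonymous.
Codon 6: GCA Ala / GCG Ala — synonymous.
Codon 7: AAU Asn / AAU Asn — identical.
Nonsynonymous differences: 0 → same protein.

yes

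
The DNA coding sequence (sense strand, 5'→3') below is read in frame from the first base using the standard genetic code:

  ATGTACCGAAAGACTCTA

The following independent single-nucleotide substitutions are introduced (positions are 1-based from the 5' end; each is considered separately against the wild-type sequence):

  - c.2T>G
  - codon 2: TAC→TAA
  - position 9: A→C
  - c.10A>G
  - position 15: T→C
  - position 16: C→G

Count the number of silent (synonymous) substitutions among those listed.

Codon 1: ATG (Met) → AGG (Arg) — missense.
Codon 2: TAC (Tyr) → TAA (Stop) — nonsense.
Codon 3: CGA (Arg) → CGC (Arg) — synonymous.
Codon 4: AAG (Lys) → GAG (Glu) — missense.
Codon 5: ACT (Thr) → ACC (Thr) — synonymous.
Codon 6: CTA (Leu) → GTA (Val) — missense.
Synonymous: 2 of 6.

2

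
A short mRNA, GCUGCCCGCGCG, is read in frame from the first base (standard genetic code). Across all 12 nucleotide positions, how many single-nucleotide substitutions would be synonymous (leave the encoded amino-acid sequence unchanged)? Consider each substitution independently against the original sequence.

12

Codon 1 (GCU, Ala): 3 synonymous substitutions.
Codon 2 (GCC, Ala): 3 synonymous substitutions.
Codon 3 (CGC, Arg): 3 synonymous substitutions.
Codon 4 (GCG, Ala): 3 synonymous substitutions.
Total: 3 + 3 + 3 + 3 = 12.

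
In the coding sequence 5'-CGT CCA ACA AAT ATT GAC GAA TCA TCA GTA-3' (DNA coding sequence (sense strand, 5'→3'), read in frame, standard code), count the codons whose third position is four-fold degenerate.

Codon 1 CGT (Arg): third position 4-fold.
Codon 2 CCA (Pro): third position 4-fold.
Codon 3 ACA (Thr): third position 4-fold.
Codon 4 AAT (Asn): third position 2-fold.
Codon 5 ATT (Ile): third position 3-fold.
Codon 6 GAC (Asp): third position 2-fold.
Codon 7 GAA (Glu): third position 2-fold.
Codon 8 TCA (Ser): third position 4-fold.
Codon 9 TCA (Ser): third position 4-fold.
Codon 10 GTA (Val): third position 4-fold.
Four-fold degenerate third positions: 6.

6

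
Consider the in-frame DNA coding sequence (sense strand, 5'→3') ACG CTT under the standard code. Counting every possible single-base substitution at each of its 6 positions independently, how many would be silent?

Codon 1 (ACG, Thr): 3 synonymous substitutions.
Codon 2 (CTT, Leu): 3 synonymous substitutions.
Total: 3 + 3 = 6.

6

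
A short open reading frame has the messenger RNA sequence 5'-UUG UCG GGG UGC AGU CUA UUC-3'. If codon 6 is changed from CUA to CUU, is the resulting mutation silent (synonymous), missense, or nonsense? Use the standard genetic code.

silent

Position 18 falls in codon 6: CUA → Leu.
After the substitution the codon is CUU → Leu.
Both encode Leu, so the change is synonymous.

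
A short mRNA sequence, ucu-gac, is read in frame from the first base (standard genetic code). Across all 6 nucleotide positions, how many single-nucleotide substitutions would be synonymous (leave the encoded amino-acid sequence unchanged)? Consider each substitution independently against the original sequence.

Codon 1 (UCU, Ser): 3 synonymous substitutions.
Codon 2 (GAC, Asp): 1 synonymous substitution.
Total: 3 + 1 = 4.

4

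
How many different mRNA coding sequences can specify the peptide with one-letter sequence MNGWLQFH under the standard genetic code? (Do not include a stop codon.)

Met: 1 codon.
Asn: 2 codons.
Gly: 4 codons.
Trp: 1 codon.
Leu: 6 codons.
Gln: 2 codons.
Phe: 2 codons.
His: 2 codons.
1 × 2 × 4 × 1 × 6 × 2 × 2 × 2 = 384.

384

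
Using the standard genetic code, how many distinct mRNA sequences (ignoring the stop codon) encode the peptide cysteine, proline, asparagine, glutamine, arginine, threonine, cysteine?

1536

Cys: 2 codons.
Pro: 4 codons.
Asn: 2 codons.
Gln: 2 codons.
Arg: 6 codons.
Thr: 4 codons.
Cys: 2 codons.
2 × 4 × 2 × 2 × 6 × 4 × 2 = 1536.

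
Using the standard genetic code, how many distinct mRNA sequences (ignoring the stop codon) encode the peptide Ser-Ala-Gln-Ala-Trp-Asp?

Ser: 6 codons.
Ala: 4 codons.
Gln: 2 codons.
Ala: 4 codons.
Trp: 1 codon.
Asp: 2 codons.
6 × 4 × 2 × 4 × 1 × 2 = 384.

384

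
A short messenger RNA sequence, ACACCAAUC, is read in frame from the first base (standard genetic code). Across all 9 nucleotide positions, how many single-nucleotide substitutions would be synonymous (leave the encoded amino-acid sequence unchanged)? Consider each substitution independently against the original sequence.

Codon 1 (ACA, Thr): 3 synonymous substitutions.
Codon 2 (CCA, Pro): 3 synonymous substitutions.
Codon 3 (AUC, Ile): 2 synonymous substitutions.
Total: 3 + 3 + 2 = 8.

8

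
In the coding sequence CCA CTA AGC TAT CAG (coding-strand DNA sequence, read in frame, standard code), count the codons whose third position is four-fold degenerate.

2

Codon 1 CCA (Pro): third position 4-fold.
Codon 2 CTA (Leu): third position 4-fold.
Codon 3 AGC (Ser): third position 2-fold.
Codon 4 TAT (Tyr): third position 2-fold.
Codon 5 CAG (Gln): third position 2-fold.
Four-fold degenerate third positions: 2.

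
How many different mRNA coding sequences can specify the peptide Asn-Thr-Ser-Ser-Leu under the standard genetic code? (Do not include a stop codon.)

1728

Asn: 2 codons.
Thr: 4 codons.
Ser: 6 codons.
Ser: 6 codons.
Leu: 6 codons.
2 × 4 × 6 × 6 × 6 = 1728.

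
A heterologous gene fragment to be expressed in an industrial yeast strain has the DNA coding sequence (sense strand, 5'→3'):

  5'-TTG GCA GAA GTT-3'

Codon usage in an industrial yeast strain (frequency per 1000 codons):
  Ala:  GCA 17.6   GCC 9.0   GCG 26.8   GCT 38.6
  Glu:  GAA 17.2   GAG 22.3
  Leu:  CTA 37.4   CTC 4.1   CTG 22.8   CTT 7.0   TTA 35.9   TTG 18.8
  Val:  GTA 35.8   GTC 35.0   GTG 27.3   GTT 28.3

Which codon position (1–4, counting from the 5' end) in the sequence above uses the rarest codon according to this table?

3

Codon 1 TTG (Leu): 18.8 per 1000.
Codon 2 GCA (Ala): 17.6 per 1000.
Codon 3 GAA (Glu): 17.2 per 1000.
Codon 4 GTT (Val): 28.3 per 1000.
Lowest frequency is 17.2 at codon 3.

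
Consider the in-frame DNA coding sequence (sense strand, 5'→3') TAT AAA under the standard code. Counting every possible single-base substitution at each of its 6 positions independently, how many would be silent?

Codon 1 (TAT, Tyr): 1 synonymous substitution.
Codon 2 (AAA, Lys): 1 synonymous substitution.
Total: 1 + 1 = 2.

2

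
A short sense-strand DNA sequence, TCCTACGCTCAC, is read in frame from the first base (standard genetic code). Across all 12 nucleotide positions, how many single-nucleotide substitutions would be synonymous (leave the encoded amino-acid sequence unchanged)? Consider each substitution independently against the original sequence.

Codon 1 (TCC, Ser): 3 synonymous substitutions.
Codon 2 (TAC, Tyr): 1 synonymous substitution.
Codon 3 (GCT, Ala): 3 synonymous substitutions.
Codon 4 (CAC, His): 1 synonymous substitution.
Total: 3 + 1 + 3 + 1 = 8.

8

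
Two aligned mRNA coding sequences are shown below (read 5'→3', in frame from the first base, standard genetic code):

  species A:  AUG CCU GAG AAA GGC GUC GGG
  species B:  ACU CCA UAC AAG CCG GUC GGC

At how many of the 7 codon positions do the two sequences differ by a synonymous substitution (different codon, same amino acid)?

3

Codon 1: AUG Met / ACU Thr — nonsynonymous.
Codon 2: CCU Pro / CCA Pro — synonymous.
Codon 3: GAG Glu / UAC Tyr — nonsynonymous.
Codon 4: AAA Lys / AAG Lys — synonymous.
Codon 5: GGC Gly / CCG Pro — nonsynonymous.
Codon 6: GUC Val / GUC Val — identical.
Codon 7: GGG Gly / GGC Gly — synonymous.
Synonymous differences: 3.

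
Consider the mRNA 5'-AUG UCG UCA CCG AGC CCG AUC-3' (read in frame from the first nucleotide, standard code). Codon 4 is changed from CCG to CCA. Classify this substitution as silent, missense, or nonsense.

silent

Position 12 falls in codon 4: CCG → Pro.
After the substitution the codon is CCA → Pro.
Both encode Pro, so the change is synonymous.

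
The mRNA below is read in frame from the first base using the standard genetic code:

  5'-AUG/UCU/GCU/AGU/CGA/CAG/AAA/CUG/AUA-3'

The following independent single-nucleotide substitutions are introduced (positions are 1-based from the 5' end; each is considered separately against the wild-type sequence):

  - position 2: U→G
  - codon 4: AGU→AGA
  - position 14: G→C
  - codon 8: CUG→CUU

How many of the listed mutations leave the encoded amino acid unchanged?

1

Codon 1: AUG (Met) → AGG (Arg) — missense.
Codon 4: AGU (Ser) → AGA (Arg) — missense.
Codon 5: CGA (Arg) → CCA (Pro) — missense.
Codon 8: CUG (Leu) → CUU (Leu) — synonymous.
Synonymous: 1 of 4.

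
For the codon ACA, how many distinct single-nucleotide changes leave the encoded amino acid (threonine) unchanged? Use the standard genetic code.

3

Position 1: none → 0 synonymous.
Position 2: none → 0 synonymous.
Position 3: ACU, ACC, ACG → 3 synonymous.
Total: 0 + 0 + 3 = 3.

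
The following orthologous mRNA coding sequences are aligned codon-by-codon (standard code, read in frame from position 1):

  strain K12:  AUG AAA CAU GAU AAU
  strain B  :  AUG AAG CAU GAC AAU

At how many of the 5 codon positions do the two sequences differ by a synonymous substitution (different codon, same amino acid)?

2

Codon 1: AUG Met / AUG Met — identical.
Codon 2: AAA Lys / AAG Lys — synonymous.
Codon 3: CAU His / CAU His — identical.
Codon 4: GAU Asp / GAC Asp — synonymous.
Codon 5: AAU Asn / AAU Asn — identical.
Synonymous differences: 2.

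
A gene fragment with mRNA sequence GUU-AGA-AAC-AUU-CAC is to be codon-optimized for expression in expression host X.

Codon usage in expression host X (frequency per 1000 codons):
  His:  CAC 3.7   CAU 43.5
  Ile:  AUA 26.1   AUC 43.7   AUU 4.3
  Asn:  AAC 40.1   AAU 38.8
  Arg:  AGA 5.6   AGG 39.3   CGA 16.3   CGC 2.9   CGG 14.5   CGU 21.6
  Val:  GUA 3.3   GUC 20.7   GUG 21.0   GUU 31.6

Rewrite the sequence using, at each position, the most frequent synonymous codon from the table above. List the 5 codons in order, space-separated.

GUU AGG AAC AUC CAU

Codon 1 (Val): best is GUU at 31.6.
Codon 2 (Arg): best is AGG at 39.3.
Codon 3 (Asn): best is AAC at 40.1.
Codon 4 (Ile): best is AUC at 43.7.
Codon 5 (His): best is CAU at 43.5.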